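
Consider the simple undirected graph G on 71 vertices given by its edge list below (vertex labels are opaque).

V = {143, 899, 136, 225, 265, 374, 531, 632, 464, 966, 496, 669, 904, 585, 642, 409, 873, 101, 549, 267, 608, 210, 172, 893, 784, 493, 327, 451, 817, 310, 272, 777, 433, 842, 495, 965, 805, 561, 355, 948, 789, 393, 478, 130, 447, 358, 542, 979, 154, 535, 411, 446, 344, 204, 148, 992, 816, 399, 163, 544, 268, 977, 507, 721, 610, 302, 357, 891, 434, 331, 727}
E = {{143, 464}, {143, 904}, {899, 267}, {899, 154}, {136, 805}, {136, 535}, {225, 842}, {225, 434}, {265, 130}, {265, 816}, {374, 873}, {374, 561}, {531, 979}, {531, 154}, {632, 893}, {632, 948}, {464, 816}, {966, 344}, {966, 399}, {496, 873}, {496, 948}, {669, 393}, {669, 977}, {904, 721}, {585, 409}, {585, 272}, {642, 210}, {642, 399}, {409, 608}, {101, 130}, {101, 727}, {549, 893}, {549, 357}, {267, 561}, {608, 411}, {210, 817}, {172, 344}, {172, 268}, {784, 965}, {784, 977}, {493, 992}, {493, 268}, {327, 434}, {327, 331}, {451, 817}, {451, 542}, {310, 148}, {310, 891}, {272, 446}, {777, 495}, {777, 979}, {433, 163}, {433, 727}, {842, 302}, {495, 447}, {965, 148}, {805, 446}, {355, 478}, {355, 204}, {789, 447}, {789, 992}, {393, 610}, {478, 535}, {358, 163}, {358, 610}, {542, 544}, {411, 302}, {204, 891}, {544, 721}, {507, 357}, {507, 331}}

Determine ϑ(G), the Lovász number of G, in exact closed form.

71*cos(pi/71)/(cos(pi/71) + 1)

N(805) = {136, 446}, |N(805)| = 2.
Vertex 148 has 2 neighbors: 310, 965.
Vertex 816 has 2 neighbors: 265, 464.
deg(496) = 2; N(496) = {873, 948}.
2-regular, N=71; connected 2-regular on 71 ⇒ C_{71}.
spec(A) ≈ [2.0, 1.992, 1.969, 1.93, 1.876, 1.807, 1.725, 1.628, 1.519, 1.398, 1.267, 1.125, 0.974, 0.816, 0.652, 0.482, 0.308, 0.133, -0.044, -0.221, -0.396, -0.567, -0.735, -0.896, -1.051, -1.197, -1.334, -1.46, -1.575, -1.678, -1.768, -1.843, -1.905, -1.951, -1.982, -1.998] (distinct, 3 d.p.).
Lovász: ϑ = −71(-2*cos(pi/71))/(2+-(-1)*2*cos(pi/71)) = 71*cos(pi/71)/(cos(pi/71) + 1).
ϑ(G) ≈ 35.48261826.
α=35, χ(Ḡ)=36; ϑ=71*cos(pi/71)/(cos(pi/71) + 1) lies between (both strict).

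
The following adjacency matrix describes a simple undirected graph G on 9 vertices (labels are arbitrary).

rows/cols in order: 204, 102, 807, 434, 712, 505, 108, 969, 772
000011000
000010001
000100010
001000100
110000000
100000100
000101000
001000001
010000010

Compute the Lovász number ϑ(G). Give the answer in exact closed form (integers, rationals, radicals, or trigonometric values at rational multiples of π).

9*cos(pi/9)/(cos(pi/9) + 1)

Vertex 505 has 2 neighbors: 204, 108.
N(712) = {204, 102}, |N(712)| = 2.
Vertex 807 has 2 neighbors: 434, 969.
deg(969) = 2; N(969) = {807, 772}.
deg(v) = 2 for all v (|V|=9); a single 9-cycle (edge-transitive).
Distinct eigenvalues (to 4 d.p.): [2.0, 1.5321, 0.3473, -1.0, -1.8794].
Lovász (edge-transitive): ϑ = −9·(-2*cos(pi/9))/((2)−(-2*cos(pi/9))) = 9*cos(pi/9)/(cos(pi/9) + 1).
ϑ(G) ≈ 4.360090.
Sandwich: α(G)=4 ≤ ϑ(G)=9*cos(pi/9)/(cos(pi/9) + 1) ≤ χ(Ḡ)=5 (both strict).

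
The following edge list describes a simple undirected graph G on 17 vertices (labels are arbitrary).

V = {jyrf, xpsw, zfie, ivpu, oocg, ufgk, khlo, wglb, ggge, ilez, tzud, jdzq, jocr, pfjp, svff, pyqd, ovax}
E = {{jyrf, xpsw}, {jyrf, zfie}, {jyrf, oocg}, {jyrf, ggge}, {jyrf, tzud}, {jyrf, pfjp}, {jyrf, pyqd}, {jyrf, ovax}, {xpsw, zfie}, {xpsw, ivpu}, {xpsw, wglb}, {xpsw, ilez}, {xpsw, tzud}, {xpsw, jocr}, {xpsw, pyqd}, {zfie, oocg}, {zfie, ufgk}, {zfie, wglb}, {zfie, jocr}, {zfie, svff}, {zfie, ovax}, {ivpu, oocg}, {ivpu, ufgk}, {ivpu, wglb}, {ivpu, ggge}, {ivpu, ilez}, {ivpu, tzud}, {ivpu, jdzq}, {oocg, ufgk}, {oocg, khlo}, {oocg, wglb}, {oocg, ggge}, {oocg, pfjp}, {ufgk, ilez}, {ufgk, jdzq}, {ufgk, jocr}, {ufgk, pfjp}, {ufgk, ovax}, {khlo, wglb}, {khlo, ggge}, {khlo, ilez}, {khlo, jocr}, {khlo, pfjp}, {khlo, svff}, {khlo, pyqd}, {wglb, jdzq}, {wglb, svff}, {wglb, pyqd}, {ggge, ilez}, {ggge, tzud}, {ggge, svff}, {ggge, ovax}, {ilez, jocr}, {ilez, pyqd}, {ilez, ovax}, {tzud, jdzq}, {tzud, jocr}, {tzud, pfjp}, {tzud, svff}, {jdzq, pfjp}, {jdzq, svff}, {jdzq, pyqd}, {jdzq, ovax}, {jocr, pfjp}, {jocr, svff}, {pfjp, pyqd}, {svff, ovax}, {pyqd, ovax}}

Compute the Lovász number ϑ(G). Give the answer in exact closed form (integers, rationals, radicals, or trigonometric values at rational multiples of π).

N(wglb) = {xpsw, zfie, ivpu, oocg, khlo, jdzq, svff, pyqd}, |N(wglb)| = 8.
N(zfie) = {jyrf, xpsw, oocg, ufgk, wglb, jocr, svff, ovax}, |N(zfie)| = 8.
N(jdzq) = {ivpu, ufgk, wglb, tzud, pfjp, svff, pyqd, ovax}, |N(jdzq)| = 8.
N(tzud) = {jyrf, xpsw, ivpu, ggge, jdzq, jocr, pfjp, svff}, |N(tzud)| = 8.
Regular of degree 8 on 17 vertices: SR(17,8,3,4) — a Paley graph.
spec(A) ≈ [8.0, 1.562, -2.562] (distinct, 3 d.p.).
With N=17: ϑ(G) = 17·(-(-sqrt(17)/2 - 1/2))/(8−(-sqrt(17)/2 - 1/2)) = sqrt(17).
Numerically 4.1231.

sqrt(17)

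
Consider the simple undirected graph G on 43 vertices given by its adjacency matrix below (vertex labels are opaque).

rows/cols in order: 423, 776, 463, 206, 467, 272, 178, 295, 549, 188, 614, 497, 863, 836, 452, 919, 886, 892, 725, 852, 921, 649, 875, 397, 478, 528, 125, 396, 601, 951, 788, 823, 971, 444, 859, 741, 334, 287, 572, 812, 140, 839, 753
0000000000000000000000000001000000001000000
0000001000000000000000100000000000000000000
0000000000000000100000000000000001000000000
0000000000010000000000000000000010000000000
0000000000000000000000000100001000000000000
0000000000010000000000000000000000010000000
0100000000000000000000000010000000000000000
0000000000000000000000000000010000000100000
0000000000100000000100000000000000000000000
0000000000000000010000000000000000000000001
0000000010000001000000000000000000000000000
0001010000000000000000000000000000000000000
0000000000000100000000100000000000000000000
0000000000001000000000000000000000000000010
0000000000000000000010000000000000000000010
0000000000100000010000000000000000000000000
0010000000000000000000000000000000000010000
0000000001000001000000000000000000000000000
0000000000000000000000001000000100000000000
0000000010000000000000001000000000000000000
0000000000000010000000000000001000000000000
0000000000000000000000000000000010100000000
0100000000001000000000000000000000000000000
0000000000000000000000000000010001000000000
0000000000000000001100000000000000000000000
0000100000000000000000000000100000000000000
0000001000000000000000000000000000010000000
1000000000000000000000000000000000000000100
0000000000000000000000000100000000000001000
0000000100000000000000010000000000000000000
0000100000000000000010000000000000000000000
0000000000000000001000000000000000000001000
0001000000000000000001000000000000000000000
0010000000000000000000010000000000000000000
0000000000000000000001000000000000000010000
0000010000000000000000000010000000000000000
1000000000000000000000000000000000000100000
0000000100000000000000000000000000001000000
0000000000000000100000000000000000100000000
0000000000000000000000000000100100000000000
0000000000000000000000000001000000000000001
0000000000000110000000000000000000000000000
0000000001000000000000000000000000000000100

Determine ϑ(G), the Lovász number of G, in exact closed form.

deg(295) = 2; N(295) = {951, 287}.
deg(741) = 2; N(741) = {272, 125}.
Vertex 178 has 2 neighbors: 776, 125.
Vertex 334 has 2 neighbors: 423, 287.
G on 43 vertices is 2-regular; the odd cycle C_{43}.
The 22 distinct eigenvalues: [2.0, 1.979, 1.915, 1.811, 1.668, 1.49, 1.279, 1.042, 0.782, 0.506, 0.219, -0.073, -0.363, -0.646, -0.914, -1.164, -1.388, -1.583, -1.744, -1.868, -1.952, -1.995].
With N=43: ϑ(G) = 43·(-(-1)*2*cos(pi/43))/(2−(-2*cos(pi/43))) = 43*cos(pi/43)/(cos(pi/43) + 1).
Numerically 21.471283746.
Check 21 ≤ 43*cos(pi/43)/(cos(pi/43) + 1) ≤ 22: both strict.

43*cos(pi/43)/(cos(pi/43) + 1)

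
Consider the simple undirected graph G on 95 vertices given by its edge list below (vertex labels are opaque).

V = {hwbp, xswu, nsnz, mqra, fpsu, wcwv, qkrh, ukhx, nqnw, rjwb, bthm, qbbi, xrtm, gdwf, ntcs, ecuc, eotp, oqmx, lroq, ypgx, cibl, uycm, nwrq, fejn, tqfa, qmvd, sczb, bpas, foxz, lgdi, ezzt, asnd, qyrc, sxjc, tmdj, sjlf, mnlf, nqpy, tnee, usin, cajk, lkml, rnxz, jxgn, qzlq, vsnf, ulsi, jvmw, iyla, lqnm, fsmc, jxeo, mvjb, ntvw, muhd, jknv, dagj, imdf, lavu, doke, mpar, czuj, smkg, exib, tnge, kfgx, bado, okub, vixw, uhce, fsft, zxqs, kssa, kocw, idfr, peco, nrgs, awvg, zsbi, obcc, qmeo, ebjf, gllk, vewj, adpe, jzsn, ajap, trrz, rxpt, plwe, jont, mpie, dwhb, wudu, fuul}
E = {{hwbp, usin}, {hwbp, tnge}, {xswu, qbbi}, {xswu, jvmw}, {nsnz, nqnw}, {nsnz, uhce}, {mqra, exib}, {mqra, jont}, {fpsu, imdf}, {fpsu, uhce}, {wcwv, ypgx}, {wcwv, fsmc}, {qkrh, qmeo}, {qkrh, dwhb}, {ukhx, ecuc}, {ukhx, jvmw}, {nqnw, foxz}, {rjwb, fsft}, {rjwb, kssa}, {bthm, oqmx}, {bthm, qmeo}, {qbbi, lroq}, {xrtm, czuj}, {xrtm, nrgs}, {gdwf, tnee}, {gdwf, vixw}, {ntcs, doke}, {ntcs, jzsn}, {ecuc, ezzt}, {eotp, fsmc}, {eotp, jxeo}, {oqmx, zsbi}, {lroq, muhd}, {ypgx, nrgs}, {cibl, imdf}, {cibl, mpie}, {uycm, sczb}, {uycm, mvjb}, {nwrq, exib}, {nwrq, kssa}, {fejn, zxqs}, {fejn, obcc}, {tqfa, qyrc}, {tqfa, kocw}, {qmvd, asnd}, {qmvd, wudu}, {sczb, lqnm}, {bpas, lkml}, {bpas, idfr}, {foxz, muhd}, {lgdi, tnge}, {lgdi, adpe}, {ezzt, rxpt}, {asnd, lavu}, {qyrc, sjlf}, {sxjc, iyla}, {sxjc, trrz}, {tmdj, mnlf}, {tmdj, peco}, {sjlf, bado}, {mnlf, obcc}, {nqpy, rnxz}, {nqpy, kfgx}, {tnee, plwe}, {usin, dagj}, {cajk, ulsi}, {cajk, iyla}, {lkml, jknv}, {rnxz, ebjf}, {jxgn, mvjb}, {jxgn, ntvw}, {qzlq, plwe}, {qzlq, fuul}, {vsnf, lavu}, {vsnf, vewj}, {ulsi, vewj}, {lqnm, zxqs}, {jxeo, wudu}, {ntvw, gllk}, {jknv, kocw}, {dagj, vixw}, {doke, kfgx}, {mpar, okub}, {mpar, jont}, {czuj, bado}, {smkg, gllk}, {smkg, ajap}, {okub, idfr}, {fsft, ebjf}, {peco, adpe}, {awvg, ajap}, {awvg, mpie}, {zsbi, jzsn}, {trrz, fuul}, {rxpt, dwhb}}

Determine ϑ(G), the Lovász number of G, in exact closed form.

95*cos(pi/95)/(cos(pi/95) + 1)

Vertex qkrh has 2 neighbors: qmeo, dwhb.
deg(idfr) = 2; N(idfr) = {bpas, okub}.
deg(vewj) = 2; N(vewj) = {vsnf, ulsi}.
deg(rxpt) = 2; N(rxpt) = {ezzt, dwhb}.
Every vertex has degree 2 (N=95); connected 2-regular on 95 ⇒ C_{95}.
Distinct eigenvalues (to 3 d.p.): [2.0, 1.996, 1.983, 1.961, 1.93, 1.892, 1.845, 1.789, 1.727, 1.656, 1.578, 1.494, 1.402, 1.305, 1.202, 1.094, 0.981, 0.864, 0.742, 0.618, 0.491, 0.362, 0.231, 0.099, -0.033, -0.165, -0.297, -0.427, -0.555, -0.681, -0.803, -0.923, -1.038, -1.149, -1.254, -1.355, -1.449, -1.537, -1.618, -1.692, -1.759, -1.818, -1.869, -1.912, -1.947, -1.973, -1.99, -1.999].
Lovász (edge-transitive): ϑ = −95·(-2*cos(pi/95))/((2)−(-2*cos(pi/95))) = 95*cos(pi/95)/(cos(pi/95) + 1).
= 47.48701… (decimal).
Check 47 ≤ 95*cos(pi/95)/(cos(pi/95) + 1) ≤ 48: both strict.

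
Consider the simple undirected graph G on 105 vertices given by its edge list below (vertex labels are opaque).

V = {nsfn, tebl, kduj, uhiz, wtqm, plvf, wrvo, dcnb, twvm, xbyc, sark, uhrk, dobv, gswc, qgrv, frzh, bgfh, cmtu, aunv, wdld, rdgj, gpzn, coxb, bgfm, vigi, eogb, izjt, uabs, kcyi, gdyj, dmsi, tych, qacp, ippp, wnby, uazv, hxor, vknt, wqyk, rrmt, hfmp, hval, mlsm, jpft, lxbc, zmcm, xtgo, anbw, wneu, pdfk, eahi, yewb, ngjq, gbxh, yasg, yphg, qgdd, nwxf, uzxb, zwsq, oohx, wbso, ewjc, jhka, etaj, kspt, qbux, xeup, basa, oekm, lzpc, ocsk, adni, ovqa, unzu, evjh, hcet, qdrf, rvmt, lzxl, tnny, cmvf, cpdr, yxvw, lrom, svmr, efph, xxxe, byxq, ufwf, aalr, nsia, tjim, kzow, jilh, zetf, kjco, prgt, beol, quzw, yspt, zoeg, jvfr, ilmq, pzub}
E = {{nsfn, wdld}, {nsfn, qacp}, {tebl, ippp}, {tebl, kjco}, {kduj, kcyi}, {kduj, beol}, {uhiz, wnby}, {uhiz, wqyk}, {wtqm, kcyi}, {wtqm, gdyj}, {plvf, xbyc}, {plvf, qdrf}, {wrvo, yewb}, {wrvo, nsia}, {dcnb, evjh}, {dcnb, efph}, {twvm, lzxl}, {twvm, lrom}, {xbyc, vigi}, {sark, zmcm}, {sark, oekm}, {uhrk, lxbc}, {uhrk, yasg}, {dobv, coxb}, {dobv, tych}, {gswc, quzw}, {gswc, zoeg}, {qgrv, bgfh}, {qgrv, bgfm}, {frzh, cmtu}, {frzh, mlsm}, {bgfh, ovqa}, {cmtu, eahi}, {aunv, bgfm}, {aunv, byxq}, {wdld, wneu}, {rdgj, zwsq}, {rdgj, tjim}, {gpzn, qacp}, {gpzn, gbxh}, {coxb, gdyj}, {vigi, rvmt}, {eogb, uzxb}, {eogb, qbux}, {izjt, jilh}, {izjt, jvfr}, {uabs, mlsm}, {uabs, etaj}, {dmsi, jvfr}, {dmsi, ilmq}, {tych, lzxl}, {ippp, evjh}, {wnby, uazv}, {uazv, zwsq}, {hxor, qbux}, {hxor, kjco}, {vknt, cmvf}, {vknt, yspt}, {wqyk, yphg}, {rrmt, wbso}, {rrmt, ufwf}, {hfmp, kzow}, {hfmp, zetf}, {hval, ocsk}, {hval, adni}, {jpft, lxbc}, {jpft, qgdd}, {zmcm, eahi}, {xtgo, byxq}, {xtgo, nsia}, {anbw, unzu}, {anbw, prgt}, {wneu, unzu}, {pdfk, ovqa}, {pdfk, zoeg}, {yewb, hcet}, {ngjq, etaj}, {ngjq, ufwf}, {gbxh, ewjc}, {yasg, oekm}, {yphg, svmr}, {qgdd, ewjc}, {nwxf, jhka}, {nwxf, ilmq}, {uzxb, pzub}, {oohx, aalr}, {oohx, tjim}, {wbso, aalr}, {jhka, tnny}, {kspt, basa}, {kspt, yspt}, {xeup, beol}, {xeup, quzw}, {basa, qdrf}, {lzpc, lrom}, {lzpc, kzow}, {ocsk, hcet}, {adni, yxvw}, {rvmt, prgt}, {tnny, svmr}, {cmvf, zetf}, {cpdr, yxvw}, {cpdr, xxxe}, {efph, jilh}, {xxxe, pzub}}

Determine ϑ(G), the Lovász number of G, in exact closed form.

105*cos(pi/105)/(cos(pi/105) + 1)

Vertex lzxl has 2 neighbors: twvm, tych.
Vertex evjh has 2 neighbors: dcnb, ippp.
Vertex cmvf has 2 neighbors: vknt, zetf.
Vertex zoeg has 2 neighbors: gswc, pdfk.
Regular of degree 2 on 105 vertices: the odd cycle C_{105}.
Distinct eigenvalues (to 5 d.p.): [2.0, 1.99642, 1.98569, 1.96786, 1.94298, 1.91115, 1.87247, 1.82709, 1.77517, 1.7169, 1.65248, 1.58214, 1.50614, 1.42475, 1.33826, 1.24698, 1.15123, 1.05137, 0.94774, 0.84071, 0.73068, 0.61803, 0.50317, 0.38651, 0.26847, 0.14946, 0.02992, -0.08973, -0.20906, -0.32764, -0.44504, -0.56085, -0.67466, -0.78605, -0.89463, -1.0, -1.10179, -1.19964, -1.2932, -1.38213, -1.4661, -1.54483, -1.61803, -1.68544, -1.74682, -1.80194, -1.85061, -1.89265, -1.92793, -1.9563, -1.97766, -1.99195, -1.9991].
−105·(-2*cos(pi/105)) / ((2)−(-2*cos(pi/105))) = 105*cos(pi/105)/(cos(pi/105) + 1) = ϑ(G).
≈ 52.48825 (to 5 d.p.).
52 ≤ 105*cos(pi/105)/(cos(pi/105) + 1) ≤ 53: both strict.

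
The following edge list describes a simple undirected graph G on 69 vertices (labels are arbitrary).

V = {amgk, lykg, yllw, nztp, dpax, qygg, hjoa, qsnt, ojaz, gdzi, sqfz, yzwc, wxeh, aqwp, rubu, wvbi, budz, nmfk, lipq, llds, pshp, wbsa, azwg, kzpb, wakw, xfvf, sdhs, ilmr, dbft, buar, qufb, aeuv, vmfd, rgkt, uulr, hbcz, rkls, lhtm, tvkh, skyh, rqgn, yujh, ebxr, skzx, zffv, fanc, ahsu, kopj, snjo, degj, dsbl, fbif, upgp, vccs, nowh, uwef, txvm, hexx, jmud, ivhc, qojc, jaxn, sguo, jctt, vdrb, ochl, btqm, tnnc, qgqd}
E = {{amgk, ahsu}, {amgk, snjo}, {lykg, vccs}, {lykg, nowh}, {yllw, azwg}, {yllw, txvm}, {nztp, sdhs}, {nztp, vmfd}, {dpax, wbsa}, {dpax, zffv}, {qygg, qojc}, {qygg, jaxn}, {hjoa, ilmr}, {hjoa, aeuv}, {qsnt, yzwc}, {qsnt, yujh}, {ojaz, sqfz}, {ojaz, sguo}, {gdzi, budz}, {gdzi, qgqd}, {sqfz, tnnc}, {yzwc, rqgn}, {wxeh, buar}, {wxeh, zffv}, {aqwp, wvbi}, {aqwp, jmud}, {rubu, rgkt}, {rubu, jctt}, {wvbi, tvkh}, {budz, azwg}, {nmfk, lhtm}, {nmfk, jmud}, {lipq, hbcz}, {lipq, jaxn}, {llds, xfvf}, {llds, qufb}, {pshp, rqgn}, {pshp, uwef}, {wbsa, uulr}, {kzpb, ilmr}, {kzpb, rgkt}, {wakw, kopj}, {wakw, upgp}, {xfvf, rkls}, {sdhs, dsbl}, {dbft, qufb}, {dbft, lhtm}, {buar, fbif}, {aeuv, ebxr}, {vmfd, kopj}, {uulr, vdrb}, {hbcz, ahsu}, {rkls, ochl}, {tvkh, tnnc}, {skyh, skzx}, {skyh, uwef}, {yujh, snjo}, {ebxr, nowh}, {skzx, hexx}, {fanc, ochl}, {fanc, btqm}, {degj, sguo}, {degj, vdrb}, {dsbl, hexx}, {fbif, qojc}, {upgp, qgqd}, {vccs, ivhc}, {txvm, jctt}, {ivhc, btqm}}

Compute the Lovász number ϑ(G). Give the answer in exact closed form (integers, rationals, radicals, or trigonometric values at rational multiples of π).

69*cos(pi/69)/(cos(pi/69) + 1)

N(ivhc) = {vccs, btqm}, |N(ivhc)| = 2.
Vertex rqgn has 2 neighbors: yzwc, pshp.
deg(wakw) = 2; N(wakw) = {kopj, upgp}.
Vertex lhtm has 2 neighbors: nmfk, dbft.
2-regular, N=69; connected 2-regular on 69 ⇒ C_{69}.
A has 35 distinct eigenvalues ≈ [2.0, 1.9917, 1.9669, 1.9258, 1.8688, 1.7963, 1.7088, 1.6073, 1.4924, 1.3651, 1.2265, 1.0778, 0.9201, 0.7548, 0.5833, 0.4069, 0.2272, 0.0455, -0.1365, -0.3174, -0.4956, -0.6698, -0.8384, -1.0, -1.1534, -1.2972, -1.4302, -1.5514, -1.6598, -1.7544, -1.8344, -1.8993, -1.9484, -1.9814, -1.9979].
Lovász (edge-transitive): ϑ = −69·(-2*cos(pi/69))/((2)−(-2*cos(pi/69))) = 69*cos(pi/69)/(cos(pi/69) + 1).
= 34.48211… (decimal).
Check 34 ≤ 69*cos(pi/69)/(cos(pi/69) + 1) ≤ 35: both strict.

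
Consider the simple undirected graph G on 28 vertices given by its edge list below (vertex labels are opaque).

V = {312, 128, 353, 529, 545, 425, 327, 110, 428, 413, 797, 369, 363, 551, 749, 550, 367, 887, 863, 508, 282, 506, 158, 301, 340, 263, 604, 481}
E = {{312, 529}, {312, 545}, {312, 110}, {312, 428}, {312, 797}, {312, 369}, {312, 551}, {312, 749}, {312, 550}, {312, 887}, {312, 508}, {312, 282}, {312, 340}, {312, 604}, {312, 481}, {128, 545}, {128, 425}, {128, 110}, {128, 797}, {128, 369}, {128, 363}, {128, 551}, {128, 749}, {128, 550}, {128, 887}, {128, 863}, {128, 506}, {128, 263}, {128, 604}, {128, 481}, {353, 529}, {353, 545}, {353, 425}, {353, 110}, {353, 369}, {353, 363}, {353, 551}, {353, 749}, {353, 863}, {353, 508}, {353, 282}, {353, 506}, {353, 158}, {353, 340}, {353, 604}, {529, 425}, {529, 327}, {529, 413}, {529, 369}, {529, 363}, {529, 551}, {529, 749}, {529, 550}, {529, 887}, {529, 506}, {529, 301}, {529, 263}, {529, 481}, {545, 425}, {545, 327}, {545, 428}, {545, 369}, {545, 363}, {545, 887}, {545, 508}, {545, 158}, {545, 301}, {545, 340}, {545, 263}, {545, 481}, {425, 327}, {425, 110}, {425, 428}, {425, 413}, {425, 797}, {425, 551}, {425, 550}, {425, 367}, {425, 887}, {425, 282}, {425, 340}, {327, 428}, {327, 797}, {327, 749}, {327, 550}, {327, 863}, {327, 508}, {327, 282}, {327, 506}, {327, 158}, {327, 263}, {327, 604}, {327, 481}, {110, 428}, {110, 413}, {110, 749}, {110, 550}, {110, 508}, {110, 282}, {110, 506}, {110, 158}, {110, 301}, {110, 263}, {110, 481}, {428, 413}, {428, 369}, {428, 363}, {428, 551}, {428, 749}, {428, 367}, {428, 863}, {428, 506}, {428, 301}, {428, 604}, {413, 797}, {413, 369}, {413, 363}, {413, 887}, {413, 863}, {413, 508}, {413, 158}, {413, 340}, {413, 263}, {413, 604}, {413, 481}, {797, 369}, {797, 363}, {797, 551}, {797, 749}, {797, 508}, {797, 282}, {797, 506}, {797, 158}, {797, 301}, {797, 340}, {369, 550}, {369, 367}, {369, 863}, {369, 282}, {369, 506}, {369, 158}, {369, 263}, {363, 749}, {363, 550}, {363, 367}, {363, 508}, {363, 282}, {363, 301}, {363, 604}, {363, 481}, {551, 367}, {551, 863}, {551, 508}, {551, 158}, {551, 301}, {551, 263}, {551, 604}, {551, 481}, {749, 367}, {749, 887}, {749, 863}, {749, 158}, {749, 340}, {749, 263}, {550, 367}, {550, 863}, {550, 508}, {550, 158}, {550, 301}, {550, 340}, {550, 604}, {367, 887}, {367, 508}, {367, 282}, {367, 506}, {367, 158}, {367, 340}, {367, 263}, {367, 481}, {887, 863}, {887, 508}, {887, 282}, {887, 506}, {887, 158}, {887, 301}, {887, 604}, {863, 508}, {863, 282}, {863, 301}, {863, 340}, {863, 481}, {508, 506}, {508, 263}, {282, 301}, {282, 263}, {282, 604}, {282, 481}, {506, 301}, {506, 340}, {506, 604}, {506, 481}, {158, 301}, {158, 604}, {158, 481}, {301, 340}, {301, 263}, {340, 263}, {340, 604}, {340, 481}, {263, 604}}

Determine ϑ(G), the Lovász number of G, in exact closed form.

Vertex 481 has 15 neighbors: 312, 128, 529, 545, 327, 110, 413, 363, 551, 367, 863, 282, 506, 158, 340.
Vertex 128 has 15 neighbors: 545, 425, 110, 797, 369, 363, 551, 749, 550, 887, 863, 506, 263, 604, 481.
deg(312) = 15; N(312) = {529, 545, 110, 428, 797, 369, 551, 749, 550, 887, 508, 282, 340, 604, 481}.
Vertex 340 has 15 neighbors: 312, 353, 545, 425, 413, 797, 749, 550, 367, 863, 506, 301, 263, 604, 481.
G on 28 vertices is 15-regular; Kneser-type, 2-subsets of [8].
Distinct eigenvalues (to 4 d.p.): [15.0, 1.0, -5.0].
ϑ = −N·λ_min/(λ_max−λ_min) = −28·(-5)/(15−(-5)) = 7.
≈ 7.00000000 (to 8 d.p.).

7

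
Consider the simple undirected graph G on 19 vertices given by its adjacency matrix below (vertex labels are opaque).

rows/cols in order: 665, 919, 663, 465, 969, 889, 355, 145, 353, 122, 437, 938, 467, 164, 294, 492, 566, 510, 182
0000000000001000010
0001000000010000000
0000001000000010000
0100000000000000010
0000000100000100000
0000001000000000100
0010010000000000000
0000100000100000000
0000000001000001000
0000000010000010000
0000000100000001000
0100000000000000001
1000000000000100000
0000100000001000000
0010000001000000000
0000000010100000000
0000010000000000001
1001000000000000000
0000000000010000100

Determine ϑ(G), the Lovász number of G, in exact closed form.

19*cos(pi/19)/(cos(pi/19) + 1)

deg(122) = 2; N(122) = {353, 294}.
deg(465) = 2; N(465) = {919, 510}.
Vertex 437 has 2 neighbors: 145, 492.
N(182) = {938, 566}, |N(182)| = 2.
19-vertex 2-regular graph: a single 19-cycle (edge-transitive).
spec(A) ≈ [2.0, 1.891634, 1.578281, 1.093896, 0.490971, -0.165159, -0.803391, -1.354563, -1.758948, -1.972723] (distinct, 6 d.p.).
−19·(-2*cos(pi/19)) / ((2)−(-2*cos(pi/19))) = 19*cos(pi/19)/(cos(pi/19) + 1) = ϑ(G).
= 9.434771… (decimal).
α=9, χ(Ḡ)=10; ϑ=19*cos(pi/19)/(cos(pi/19) + 1) lies between (both strict).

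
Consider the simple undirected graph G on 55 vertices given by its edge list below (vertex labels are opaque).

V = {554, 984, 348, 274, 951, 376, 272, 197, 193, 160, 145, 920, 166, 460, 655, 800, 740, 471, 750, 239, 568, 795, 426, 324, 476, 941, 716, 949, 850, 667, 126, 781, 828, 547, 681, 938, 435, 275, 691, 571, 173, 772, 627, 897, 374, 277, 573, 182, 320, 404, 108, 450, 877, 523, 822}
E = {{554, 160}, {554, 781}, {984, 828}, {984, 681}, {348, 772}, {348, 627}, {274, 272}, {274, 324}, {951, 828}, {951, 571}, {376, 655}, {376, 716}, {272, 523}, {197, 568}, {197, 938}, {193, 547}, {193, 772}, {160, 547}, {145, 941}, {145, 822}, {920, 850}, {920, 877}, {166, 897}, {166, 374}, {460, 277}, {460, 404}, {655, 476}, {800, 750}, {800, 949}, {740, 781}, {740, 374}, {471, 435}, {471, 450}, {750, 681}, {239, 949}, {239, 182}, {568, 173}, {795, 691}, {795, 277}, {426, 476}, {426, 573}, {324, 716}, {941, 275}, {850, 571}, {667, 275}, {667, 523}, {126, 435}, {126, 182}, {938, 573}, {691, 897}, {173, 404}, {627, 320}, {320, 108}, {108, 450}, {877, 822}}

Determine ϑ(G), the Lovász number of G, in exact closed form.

deg(655) = 2; N(655) = {376, 476}.
Vertex 800 has 2 neighbors: 750, 949.
N(740) = {781, 374}, |N(740)| = 2.
Vertex 193 has 2 neighbors: 547, 772.
Regular of degree 2 on 55 vertices: this is C_{55}, the 55-cycle.
spec(A) ≈ [2.0, 1.987, 1.948, 1.8837, 1.7948, 1.6825, 1.5483, 1.3939, 1.2213, 1.0328, 0.8308, 0.618, 0.3972, 0.1712, -0.0571, -0.2846, -0.5084, -0.7256, -0.9333, -1.1289, -1.3097, -1.4735, -1.618, -1.7415, -1.8422, -1.919, -1.9707, -1.9967] (distinct, 4 d.p.).
With N=55: ϑ(G) = 55·(-(-1)*2*cos(pi/55))/(2−(-2*cos(pi/55))) = 55*cos(pi/55)/(cos(pi/55) + 1).
≈ 27.477557 (to 6 d.p.).
Sandwich: α(G)=27 ≤ ϑ(G)=55*cos(pi/55)/(cos(pi/55) + 1) ≤ χ(Ḡ)=28 (both strict).

55*cos(pi/55)/(cos(pi/55) + 1)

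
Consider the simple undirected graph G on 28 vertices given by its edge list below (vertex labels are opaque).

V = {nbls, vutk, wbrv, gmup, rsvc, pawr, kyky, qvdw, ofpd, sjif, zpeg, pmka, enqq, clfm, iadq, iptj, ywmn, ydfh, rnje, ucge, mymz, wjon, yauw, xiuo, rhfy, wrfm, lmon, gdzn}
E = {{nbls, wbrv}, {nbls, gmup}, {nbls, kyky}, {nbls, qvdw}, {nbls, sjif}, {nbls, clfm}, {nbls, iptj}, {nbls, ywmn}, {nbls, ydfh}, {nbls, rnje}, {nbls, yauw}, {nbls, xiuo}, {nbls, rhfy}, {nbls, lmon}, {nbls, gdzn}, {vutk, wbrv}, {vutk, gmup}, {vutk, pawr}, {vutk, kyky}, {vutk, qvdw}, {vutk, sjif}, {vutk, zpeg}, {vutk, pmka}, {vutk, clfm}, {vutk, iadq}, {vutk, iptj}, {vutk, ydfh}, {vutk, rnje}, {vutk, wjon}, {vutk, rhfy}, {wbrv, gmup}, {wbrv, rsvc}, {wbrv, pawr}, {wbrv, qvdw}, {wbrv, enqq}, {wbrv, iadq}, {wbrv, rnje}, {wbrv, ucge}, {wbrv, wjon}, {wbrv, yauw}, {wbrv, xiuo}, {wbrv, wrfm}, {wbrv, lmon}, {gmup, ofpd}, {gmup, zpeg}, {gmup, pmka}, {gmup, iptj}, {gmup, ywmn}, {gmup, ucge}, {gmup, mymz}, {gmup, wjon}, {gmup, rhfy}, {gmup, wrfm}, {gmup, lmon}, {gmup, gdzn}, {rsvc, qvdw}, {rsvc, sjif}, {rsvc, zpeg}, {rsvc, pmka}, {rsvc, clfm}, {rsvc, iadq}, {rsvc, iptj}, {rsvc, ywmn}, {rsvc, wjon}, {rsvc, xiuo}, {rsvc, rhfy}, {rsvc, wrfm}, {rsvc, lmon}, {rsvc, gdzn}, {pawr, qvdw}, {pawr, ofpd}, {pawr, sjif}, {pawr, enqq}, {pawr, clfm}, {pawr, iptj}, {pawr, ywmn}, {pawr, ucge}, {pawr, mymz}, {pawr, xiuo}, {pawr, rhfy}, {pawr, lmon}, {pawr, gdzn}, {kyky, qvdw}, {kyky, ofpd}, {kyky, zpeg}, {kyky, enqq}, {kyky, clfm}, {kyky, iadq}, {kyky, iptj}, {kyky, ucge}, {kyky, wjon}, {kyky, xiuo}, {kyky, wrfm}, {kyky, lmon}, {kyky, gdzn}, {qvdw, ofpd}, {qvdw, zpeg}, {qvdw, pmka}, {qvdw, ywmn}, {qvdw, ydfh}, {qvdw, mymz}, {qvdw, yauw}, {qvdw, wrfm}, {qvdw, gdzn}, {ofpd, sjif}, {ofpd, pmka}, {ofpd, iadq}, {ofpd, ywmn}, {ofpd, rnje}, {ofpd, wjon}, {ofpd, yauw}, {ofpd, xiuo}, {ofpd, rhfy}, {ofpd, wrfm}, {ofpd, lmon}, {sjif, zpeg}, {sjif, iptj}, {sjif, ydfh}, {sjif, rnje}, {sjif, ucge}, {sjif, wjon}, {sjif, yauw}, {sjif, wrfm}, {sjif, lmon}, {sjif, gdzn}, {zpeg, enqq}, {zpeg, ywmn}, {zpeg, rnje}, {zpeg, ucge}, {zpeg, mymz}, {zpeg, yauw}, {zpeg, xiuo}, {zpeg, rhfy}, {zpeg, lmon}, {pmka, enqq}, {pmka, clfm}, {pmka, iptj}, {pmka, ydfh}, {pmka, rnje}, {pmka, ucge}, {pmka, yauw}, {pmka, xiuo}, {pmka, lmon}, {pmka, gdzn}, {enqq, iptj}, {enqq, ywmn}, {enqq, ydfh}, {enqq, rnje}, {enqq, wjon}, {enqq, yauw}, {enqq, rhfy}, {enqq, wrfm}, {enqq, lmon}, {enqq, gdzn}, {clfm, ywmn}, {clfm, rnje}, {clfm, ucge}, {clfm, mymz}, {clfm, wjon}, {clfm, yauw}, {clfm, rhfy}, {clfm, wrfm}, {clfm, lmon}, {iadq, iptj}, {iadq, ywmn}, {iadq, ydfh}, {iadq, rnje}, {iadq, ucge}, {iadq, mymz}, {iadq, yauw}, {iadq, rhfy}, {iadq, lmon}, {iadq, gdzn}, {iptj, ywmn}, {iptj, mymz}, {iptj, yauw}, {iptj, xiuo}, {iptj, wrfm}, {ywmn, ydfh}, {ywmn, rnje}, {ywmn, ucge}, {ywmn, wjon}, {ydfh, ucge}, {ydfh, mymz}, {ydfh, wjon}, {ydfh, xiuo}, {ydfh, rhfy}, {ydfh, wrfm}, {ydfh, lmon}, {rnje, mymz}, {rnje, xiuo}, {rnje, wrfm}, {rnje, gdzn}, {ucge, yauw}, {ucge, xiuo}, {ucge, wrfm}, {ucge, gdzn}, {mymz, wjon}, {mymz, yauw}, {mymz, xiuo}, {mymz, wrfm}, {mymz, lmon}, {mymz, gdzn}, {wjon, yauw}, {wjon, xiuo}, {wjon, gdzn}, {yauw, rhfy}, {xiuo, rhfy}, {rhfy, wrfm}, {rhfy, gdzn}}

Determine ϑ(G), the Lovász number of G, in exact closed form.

Vertex rhfy has 15 neighbors: nbls, vutk, gmup, rsvc, pawr, ofpd, zpeg, enqq, clfm, iadq, ydfh, yauw, xiuo, wrfm, gdzn.
N(qvdw) = {nbls, vutk, wbrv, rsvc, pawr, kyky, ofpd, zpeg, pmka, ywmn, ydfh, mymz, yauw, wrfm, gdzn}, |N(qvdw)| = 15.
N(xiuo) = {nbls, wbrv, rsvc, pawr, kyky, ofpd, zpeg, pmka, iptj, ydfh, rnje, ucge, mymz, wjon, rhfy}, |N(xiuo)| = 15.
N(yauw) = {nbls, wbrv, qvdw, ofpd, sjif, zpeg, pmka, enqq, clfm, iadq, iptj, ucge, mymz, wjon, rhfy}, |N(yauw)| = 15.
G on 28 vertices is 15-regular; this is K(8,2), the Kneser graph.
The 3 distinct eigenvalues: [15.0, 1.0, -5.0].
ϑ = −N·λ_min/(λ_max−λ_min) = −28·(-5)/(15−(-5)) = 7.
ϑ(G) ≈ 7.00000000.

7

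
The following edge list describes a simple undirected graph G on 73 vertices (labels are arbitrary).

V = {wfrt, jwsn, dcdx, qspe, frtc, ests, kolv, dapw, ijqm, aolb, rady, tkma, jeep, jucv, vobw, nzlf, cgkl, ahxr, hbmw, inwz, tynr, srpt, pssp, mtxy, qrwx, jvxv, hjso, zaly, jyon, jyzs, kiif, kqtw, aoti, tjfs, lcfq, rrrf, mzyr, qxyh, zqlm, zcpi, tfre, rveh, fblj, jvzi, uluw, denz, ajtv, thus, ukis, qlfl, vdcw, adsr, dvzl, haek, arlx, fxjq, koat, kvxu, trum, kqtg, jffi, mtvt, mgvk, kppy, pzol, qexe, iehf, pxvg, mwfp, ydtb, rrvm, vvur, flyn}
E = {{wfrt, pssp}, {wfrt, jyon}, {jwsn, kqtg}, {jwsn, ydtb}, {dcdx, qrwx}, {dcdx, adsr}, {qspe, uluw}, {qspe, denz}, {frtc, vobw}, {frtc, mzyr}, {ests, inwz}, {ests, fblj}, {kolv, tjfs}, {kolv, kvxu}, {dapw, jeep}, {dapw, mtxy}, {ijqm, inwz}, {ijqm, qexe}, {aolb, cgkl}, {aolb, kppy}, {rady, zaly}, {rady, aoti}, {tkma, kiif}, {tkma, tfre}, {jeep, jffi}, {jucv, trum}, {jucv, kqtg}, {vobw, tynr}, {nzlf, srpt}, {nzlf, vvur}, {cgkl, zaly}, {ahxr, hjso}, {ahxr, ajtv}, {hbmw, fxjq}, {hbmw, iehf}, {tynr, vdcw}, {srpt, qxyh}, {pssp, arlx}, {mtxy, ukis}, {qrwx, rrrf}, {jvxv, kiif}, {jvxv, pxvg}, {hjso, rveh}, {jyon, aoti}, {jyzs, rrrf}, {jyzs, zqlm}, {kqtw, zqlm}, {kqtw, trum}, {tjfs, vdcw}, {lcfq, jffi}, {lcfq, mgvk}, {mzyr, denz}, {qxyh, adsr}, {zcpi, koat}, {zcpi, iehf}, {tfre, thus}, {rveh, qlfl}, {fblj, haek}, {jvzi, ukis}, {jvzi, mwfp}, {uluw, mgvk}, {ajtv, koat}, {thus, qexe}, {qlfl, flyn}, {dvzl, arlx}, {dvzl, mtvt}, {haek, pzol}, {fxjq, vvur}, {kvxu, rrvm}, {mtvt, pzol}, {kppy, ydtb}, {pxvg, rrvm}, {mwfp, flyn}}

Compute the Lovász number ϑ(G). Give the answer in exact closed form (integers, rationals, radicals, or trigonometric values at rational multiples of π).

deg(zqlm) = 2; N(zqlm) = {jyzs, kqtw}.
N(tjfs) = {kolv, vdcw}, |N(tjfs)| = 2.
Vertex kqtg has 2 neighbors: jwsn, jucv.
Vertex qspe has 2 neighbors: uluw, denz.
2-regular, N=73; this is C_{73}, the 73-cycle.
A has 37 distinct eigenvalues ≈ [2.0, 1.9926, 1.9704, 1.9337, 1.8826, 1.8176, 1.7392, 1.6478, 1.5443, 1.4293, 1.3038, 1.1686, 1.0247, 0.8733, 0.7154, 0.5522, 0.3849, 0.2148, 0.043, -0.129, -0.3001, -0.469, -0.6344, -0.7951, -0.9499, -1.0977, -1.2373, -1.3678, -1.4882, -1.5976, -1.6951, -1.7801, -1.8518, -1.9099, -1.9539, -1.9834, -1.9981].
ϑ = −N·λ_min/(λ_max−λ_min) = −73·(-2*cos(pi/73))/(2−(-2*cos(pi/73))) = 73*cos(pi/73)/(cos(pi/73) + 1).
Numerically 36.4831.
Check 36 ≤ 73*cos(pi/73)/(cos(pi/73) + 1) ≤ 37: both strict.

73*cos(pi/73)/(cos(pi/73) + 1)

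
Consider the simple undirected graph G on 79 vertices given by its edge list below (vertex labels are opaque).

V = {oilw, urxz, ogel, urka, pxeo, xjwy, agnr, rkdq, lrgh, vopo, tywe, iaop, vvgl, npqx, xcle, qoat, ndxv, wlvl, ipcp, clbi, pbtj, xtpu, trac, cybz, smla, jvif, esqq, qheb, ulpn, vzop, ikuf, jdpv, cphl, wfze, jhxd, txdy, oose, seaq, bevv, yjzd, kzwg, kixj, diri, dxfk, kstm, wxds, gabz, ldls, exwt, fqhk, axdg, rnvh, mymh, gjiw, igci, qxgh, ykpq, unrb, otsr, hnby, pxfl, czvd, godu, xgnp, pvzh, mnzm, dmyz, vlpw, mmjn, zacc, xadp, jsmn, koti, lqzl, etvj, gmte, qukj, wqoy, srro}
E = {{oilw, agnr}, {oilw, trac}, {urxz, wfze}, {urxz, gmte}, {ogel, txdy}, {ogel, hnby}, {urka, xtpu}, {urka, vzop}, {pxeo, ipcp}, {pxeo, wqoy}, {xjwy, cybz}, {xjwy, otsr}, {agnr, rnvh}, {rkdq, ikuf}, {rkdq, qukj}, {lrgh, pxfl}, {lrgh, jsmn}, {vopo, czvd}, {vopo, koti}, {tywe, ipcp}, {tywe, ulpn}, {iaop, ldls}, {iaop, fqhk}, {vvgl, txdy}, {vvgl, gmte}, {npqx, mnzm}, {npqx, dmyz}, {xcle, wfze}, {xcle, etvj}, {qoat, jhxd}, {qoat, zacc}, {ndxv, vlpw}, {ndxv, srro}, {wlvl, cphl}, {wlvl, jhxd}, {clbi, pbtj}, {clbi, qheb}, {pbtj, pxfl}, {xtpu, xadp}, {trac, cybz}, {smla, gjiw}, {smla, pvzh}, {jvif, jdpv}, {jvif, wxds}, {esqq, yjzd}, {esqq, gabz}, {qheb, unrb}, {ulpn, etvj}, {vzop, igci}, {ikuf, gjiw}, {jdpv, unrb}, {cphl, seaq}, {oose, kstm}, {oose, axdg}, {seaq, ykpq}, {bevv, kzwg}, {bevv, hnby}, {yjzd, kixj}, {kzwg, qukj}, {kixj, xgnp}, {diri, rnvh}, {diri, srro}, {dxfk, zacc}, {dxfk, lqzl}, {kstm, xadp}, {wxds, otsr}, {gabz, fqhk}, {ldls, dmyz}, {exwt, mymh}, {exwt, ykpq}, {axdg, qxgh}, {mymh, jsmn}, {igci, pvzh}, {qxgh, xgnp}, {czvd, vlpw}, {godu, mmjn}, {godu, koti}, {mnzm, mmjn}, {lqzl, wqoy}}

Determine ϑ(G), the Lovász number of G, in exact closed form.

N(zacc) = {qoat, dxfk}, |N(zacc)| = 2.
Vertex rkdq has 2 neighbors: ikuf, qukj.
deg(ndxv) = 2; N(ndxv) = {vlpw, srro}.
N(xjwy) = {cybz, otsr}, |N(xjwy)| = 2.
deg(v) = 2 for all v (|V|=79); this is C_{79}, the 79-cycle.
spec(A) ≈ [2.0, 1.99368, 1.97475, 1.94334, 1.89964, 1.84393, 1.77657, 1.69797, 1.60863, 1.50913, 1.40008, 1.28219, 1.15618, 1.02287, 0.88309, 0.73773, 0.5877, 0.43396, 0.27747, 0.11923, -0.03976, -0.19851, -0.356, -0.51123, -0.66324, -0.81105, -0.95374, -1.09039, -1.22015, -1.3422, -1.45576, -1.56011, -1.65461, -1.73864, -1.81168, -1.87327, -1.92301, -1.96059, -1.98578, -1.99842] (distinct, 5 d.p.).
With N=79: ϑ(G) = 79·(-(-1)*2*cos(pi/79))/(2−(-2*cos(pi/79))) = 79*cos(pi/79)/(cos(pi/79) + 1).
≈ 39.48437942 (to 8 d.p.).
α=39, χ(Ḡ)=40; ϑ=79*cos(pi/79)/(cos(pi/79) + 1) lies between (both strict).

79*cos(pi/79)/(cos(pi/79) + 1)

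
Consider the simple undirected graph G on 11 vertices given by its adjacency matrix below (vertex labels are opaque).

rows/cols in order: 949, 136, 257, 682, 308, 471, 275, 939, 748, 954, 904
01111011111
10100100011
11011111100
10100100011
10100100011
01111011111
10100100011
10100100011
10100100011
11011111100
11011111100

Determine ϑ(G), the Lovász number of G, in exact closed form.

deg(954) = 8; N(954) = {949, 136, 682, 308, 471, 275, 939, 748}.
deg(136) = 5; N(136) = {949, 257, 471, 954, 904}.
deg(275) = 5; N(275) = {949, 257, 471, 954, 904}.
Vertex 471 has 9 neighbors: 136, 257, 682, 308, 275, 939, 748, 954, 904.
K_{6,3,2} (perfect); ϑ(G) = α(G) = max{6,3,2} = 6.
Numerically 6.0000000.
Check 6 ≤ 6 ≤ 6: collapsed.

6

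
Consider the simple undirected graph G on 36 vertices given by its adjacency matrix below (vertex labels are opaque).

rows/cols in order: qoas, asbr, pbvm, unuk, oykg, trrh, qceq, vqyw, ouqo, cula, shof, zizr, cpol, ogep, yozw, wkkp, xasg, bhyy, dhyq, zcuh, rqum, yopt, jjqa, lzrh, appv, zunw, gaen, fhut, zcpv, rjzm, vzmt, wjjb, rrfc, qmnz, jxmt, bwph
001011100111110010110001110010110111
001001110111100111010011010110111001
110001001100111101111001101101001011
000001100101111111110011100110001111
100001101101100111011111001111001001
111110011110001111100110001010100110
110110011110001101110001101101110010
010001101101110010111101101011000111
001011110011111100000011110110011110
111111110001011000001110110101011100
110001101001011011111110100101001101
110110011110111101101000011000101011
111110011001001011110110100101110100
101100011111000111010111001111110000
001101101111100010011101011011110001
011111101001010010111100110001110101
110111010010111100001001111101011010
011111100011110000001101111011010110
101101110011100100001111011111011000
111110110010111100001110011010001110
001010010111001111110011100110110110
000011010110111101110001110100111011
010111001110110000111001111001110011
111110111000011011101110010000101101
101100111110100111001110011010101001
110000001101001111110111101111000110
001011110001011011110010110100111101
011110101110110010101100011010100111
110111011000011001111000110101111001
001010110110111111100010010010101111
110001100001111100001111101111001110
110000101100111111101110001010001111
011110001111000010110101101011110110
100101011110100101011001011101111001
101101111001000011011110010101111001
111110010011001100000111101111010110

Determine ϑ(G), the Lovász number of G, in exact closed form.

N(cpol) = {qoas, asbr, pbvm, unuk, oykg, vqyw, ouqo, zizr, yozw, xasg, bhyy, dhyq, zcuh, yopt, jjqa, appv, fhut, rjzm, vzmt, wjjb, qmnz}, |N(cpol)| = 21.
N(unuk) = {trrh, qceq, cula, zizr, cpol, ogep, yozw, wkkp, xasg, bhyy, dhyq, zcuh, jjqa, lzrh, appv, fhut, zcpv, rrfc, qmnz, jxmt, bwph}, |N(unuk)| = 21.
N(appv) = {qoas, pbvm, unuk, qceq, vqyw, ouqo, cula, shof, cpol, wkkp, xasg, bhyy, rqum, yopt, jjqa, zunw, gaen, zcpv, vzmt, rrfc, bwph}, |N(appv)| = 21.
Vertex cula has 21 neighbors: qoas, asbr, pbvm, unuk, oykg, trrh, qceq, vqyw, zizr, ogep, yozw, rqum, yopt, jjqa, appv, zunw, fhut, rjzm, wjjb, rrfc, qmnz.
21-regular, N=36; this is K(9,2), the Kneser graph.
spec(A) ≈ [21.0, 1.0, -6.0] (distinct, 3 d.p.).
Lovász (edge-transitive): ϑ = −36·(-6)/((21)−(-6)) = 8.
ϑ(G) ≈ 8.0000.

8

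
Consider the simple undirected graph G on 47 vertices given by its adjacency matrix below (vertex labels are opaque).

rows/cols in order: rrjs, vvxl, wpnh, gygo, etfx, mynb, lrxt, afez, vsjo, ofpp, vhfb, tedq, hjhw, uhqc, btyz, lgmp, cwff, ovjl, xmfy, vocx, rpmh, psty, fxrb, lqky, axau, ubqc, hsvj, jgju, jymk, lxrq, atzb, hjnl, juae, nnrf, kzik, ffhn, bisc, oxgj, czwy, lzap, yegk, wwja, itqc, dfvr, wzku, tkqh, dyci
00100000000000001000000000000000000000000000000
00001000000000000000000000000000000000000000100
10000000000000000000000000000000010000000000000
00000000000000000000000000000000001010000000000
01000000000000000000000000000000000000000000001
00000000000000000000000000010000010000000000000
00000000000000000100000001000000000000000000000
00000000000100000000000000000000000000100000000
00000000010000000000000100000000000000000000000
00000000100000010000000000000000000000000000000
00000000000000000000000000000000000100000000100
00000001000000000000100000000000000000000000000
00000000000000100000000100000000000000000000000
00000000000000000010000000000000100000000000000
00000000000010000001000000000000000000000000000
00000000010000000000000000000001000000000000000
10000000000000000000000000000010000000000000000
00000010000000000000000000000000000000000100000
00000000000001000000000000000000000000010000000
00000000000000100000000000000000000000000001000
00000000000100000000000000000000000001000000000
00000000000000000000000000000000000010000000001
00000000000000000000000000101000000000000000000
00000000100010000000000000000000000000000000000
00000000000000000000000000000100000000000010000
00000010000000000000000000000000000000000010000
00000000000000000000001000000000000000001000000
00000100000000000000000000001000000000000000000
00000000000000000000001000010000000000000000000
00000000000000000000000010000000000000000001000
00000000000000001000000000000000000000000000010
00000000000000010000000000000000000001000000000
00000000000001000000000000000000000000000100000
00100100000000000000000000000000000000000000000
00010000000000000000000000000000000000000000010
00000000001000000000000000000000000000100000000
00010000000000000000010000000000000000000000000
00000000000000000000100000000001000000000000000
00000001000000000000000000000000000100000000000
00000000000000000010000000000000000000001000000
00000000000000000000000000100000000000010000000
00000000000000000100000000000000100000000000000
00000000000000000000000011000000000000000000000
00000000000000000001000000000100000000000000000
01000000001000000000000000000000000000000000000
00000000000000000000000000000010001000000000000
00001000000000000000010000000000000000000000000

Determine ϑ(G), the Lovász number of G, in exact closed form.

N(nnrf) = {wpnh, mynb}, |N(nnrf)| = 2.
N(ovjl) = {lrxt, wwja}, |N(ovjl)| = 2.
Vertex tkqh has 2 neighbors: atzb, kzik.
N(etfx) = {vvxl, dyci}, |N(etfx)| = 2.
Regular of degree 2 on 47 vertices: the odd cycle C_{47}.
spec(A) ≈ [2.0, 1.98215, 1.92894, 1.8413, 1.7208, 1.5696, 1.39038, 1.18636, 0.96116, 0.71882, 0.46364, 0.20019, -0.06683, -0.33266, -0.59255, -0.84187, -1.07616, -1.29126, -1.4833, -1.64888, -1.78504, -1.88934, -1.95992, -1.99553] (distinct, 5 d.p.).
Lovász: ϑ = −47(-2*cos(pi/47))/(2+-(-1)*2*cos(pi/47)) = 47*cos(pi/47)/(cos(pi/47) + 1).
ϑ(G) ≈ 23.47373149.
Sandwich: α(G)=23 ≤ ϑ(G)=47*cos(pi/47)/(cos(pi/47) + 1) ≤ χ(Ḡ)=24 (both strict).

47*cos(pi/47)/(cos(pi/47) + 1)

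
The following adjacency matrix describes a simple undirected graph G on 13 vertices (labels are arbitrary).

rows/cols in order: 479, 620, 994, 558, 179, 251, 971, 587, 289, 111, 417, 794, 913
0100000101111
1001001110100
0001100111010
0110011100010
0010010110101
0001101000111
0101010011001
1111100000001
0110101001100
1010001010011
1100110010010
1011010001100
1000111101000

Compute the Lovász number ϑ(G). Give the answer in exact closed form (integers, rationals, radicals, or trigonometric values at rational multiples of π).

Vertex 479 has 6 neighbors: 620, 587, 111, 417, 794, 913.
N(994) = {558, 179, 587, 289, 111, 794}, |N(994)| = 6.
deg(251) = 6; N(251) = {558, 179, 971, 417, 794, 913}.
deg(794) = 6; N(794) = {479, 994, 558, 251, 111, 417}.
Regular of degree 6 on 13 vertices: Paley(13): SR with (k,λ,μ)=(6,2,3).
Distinct eigenvalues (to 3 d.p.): [6.0, 1.303, -2.303].
−13·(-sqrt(13)/2 - 1/2) / ((6)−(-sqrt(13)/2 - 1/2)) = sqrt(13) = ϑ(G).
≈ 3.6055513 (to 7 d.p.).

sqrt(13)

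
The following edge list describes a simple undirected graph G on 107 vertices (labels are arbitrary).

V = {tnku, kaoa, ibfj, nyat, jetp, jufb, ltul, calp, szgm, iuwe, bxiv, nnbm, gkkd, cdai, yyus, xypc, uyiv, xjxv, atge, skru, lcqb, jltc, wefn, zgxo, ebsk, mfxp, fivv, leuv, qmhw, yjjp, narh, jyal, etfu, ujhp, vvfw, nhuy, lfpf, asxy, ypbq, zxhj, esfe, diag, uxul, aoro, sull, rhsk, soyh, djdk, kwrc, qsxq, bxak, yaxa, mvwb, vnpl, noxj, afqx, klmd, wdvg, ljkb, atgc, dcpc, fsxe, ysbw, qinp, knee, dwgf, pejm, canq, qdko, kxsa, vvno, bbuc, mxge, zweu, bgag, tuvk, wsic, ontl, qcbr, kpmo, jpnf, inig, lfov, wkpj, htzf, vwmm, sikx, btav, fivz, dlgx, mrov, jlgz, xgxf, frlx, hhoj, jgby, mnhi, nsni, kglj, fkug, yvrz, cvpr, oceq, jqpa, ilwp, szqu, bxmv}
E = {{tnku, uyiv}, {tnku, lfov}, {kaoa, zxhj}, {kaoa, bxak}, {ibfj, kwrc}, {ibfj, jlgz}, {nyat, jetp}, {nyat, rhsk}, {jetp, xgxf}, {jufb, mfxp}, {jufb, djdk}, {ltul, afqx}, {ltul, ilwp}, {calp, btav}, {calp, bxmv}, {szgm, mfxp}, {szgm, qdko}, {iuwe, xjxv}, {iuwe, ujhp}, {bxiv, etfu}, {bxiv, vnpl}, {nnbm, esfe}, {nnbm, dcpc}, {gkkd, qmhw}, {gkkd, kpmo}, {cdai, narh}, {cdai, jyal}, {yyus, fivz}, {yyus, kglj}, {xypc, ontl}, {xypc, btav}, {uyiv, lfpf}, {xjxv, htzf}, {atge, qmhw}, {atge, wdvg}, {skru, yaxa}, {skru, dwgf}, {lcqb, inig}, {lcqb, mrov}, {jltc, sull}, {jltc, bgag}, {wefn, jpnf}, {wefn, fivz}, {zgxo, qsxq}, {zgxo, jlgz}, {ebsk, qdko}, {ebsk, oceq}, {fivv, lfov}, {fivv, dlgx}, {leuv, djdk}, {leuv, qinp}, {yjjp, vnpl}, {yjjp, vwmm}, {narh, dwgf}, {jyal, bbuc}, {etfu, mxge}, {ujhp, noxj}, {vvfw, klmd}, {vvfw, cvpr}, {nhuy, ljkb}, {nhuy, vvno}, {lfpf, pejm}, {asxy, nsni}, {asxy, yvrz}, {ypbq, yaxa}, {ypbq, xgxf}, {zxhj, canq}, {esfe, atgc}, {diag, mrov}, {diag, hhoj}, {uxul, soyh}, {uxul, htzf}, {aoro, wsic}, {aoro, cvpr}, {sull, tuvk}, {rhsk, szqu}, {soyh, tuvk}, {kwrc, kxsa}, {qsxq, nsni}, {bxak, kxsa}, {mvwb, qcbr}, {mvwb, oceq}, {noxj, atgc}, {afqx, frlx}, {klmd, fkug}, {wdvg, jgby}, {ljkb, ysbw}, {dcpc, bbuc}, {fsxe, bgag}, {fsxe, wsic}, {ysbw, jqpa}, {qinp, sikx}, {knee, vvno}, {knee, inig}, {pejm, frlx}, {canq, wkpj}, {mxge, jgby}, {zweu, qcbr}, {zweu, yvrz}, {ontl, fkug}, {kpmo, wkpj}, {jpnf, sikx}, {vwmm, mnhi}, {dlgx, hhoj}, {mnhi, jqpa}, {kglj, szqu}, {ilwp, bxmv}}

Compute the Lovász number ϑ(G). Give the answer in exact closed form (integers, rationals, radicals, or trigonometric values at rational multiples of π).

N(atgc) = {esfe, noxj}, |N(atgc)| = 2.
deg(leuv) = 2; N(leuv) = {djdk, qinp}.
Vertex sull has 2 neighbors: jltc, tuvk.
N(ilwp) = {ltul, bxmv}, |N(ilwp)| = 2.
G on 107 vertices is 2-regular; the odd cycle C_{107}.
Distinct eigenvalues (to 4 d.p.): [2.0, 1.9966, 1.9862, 1.969, 1.9451, 1.9144, 1.8771, 1.8334, 1.7833, 1.7271, 1.665, 1.5971, 1.5237, 1.445, 1.3614, 1.273, 1.1803, 1.0835, 0.983, 0.8791, 0.7721, 0.6625, 0.5506, 0.4369, 0.3216, 0.2052, 0.0881, -0.0294, -0.1467, -0.2635, -0.3794, -0.494, -0.6069, -0.7176, -0.826, -0.9314, -1.0337, -1.1324, -1.2272, -1.3178, -1.4038, -1.485, -1.561, -1.6317, -1.6968, -1.756, -1.8092, -1.8561, -1.8966, -1.9306, -1.9579, -1.9785, -1.9922, -1.9991].
Lovász (edge-transitive): ϑ = −107·(-2*cos(pi/107))/((2)−(-2*cos(pi/107))) = 107*cos(pi/107)/(cos(pi/107) + 1).
≈ 53.488468 (to 6 d.p.).
Check 53 ≤ 107*cos(pi/107)/(cos(pi/107) + 1) ≤ 54: both strict.

107*cos(pi/107)/(cos(pi/107) + 1)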